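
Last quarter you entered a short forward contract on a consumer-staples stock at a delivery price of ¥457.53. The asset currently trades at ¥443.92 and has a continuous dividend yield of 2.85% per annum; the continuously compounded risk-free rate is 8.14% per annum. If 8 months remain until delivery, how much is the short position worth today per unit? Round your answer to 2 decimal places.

-¥2.20

Current fair forward for the remaining 8 months: F = S·e^((r − q)·T), (r − q) = 0.0814 − 0.0285 = 0.0529
F = 443.92 · e^(0.0529 × 8/12) = 443.92 × 1.035896 = 459.8550
Value of long forward = (F − K)·e^(−rT) = (459.8550 − 457.53) · e^(−0.0814·8/12)
= 2.3250 × 0.947179 = 2.20
Short position value = −(long value) = -¥2.20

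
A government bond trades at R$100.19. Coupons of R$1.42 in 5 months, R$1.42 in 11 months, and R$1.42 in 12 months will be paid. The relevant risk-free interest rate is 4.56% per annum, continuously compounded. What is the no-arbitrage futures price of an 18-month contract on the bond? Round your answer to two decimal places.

PV(coupons) I = 1.42·e^(−0.0456·5/12) + 1.42·e^(−0.0456·11/12) + 1.42·e^(−0.0456·12/12)
I = 1.3933 + 1.3619 + 1.3567 = 4.1119
F = (S − I)·e^(rT) = (100.19 − 4.1119) · e^(0.0456·18/12)
= 96.0781 · e^0.068400 = 96.0781 × 1.070794 = R$102.88

R$102.88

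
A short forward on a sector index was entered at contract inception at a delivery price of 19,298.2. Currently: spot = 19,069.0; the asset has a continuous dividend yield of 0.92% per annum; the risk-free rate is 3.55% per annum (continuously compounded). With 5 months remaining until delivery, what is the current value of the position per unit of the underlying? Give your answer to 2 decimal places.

18.81

Current fair forward for the remaining 5 months: F = S·e^((r − q)·T), (r − q) = 0.0355 − 0.0092 = 0.0263
F = 19069.0 · e^(0.0263 × 5/12) = 19069.0 × 1.01101860 = 19279.1137
Value of long forward = (F − K)·e^(−rT) = (19279.1137 − 19298.2) · e^(−0.0355·5/12)
= -19.0863 × 0.98531719 = -18.81
Short position value = −(long value) = 18.81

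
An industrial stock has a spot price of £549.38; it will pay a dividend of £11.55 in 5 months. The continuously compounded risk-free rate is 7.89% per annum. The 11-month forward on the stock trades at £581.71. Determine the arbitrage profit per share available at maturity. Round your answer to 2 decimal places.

£3.14 per share

PV(dividends) I = 11.55·e^(−0.0789·5/12) = 11.1765
Fair forward F* = (S − I)·e^(rT) = (549.38 − 11.1765)·e^0.072325 = 538.2035 × 1.075005 = 578.5715
Market £581.71 > fair 578.5715: forward overpriced → cash-and-carry (borrow at r, buy the stock and collect the dividends, short the forward).
Profit at T = |F_mkt − F*| = |581.71 − 578.5715| = £3.14 per share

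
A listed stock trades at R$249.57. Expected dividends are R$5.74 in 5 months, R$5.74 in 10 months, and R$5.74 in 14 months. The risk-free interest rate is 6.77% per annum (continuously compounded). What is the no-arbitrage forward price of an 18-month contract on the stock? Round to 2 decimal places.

R$258.19

PV(dividends) I = 5.74·e^(−0.0677·5/12) + 5.74·e^(−0.0677·10/12) + 5.74·e^(−0.0677·14/12)
I = 5.5803 + 5.4251 + 5.3041 = 16.3095
F = (S − I)·e^(rT) = (249.57 − 16.3095) · e^(0.0677·18/12)
= 233.2605 · e^0.101550 = 233.2605 × 1.106885 = R$258.19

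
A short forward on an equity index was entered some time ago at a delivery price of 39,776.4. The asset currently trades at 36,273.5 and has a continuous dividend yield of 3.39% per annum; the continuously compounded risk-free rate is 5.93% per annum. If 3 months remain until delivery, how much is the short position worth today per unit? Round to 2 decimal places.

3223.68

Current fair forward for the remaining 3 months: F = S·e^((r − q)·T), (r − q) = 0.0593 − 0.0339 = 0.0254
F = 36273.5 · e^(0.0254 × 3/12) = 36273.5 × 1.00637020 = 36504.5694
Value of long forward = (F − K)·e^(−rT) = (36504.5694 − 39776.4) · e^(−0.0593·3/12)
= -3271.8306 × 0.98528435 = -3223.68
Short position value = −(long value) = 3223.68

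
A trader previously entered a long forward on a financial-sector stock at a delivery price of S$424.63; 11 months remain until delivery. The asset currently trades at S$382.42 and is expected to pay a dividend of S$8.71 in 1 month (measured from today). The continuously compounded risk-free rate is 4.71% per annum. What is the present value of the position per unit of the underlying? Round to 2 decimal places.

-S$32.94

PV(remaining dividends) I = 8.71·e^(−0.0471·1/12) = 8.6759
Current forward F = (S − I)·e^(rT) = (382.42 − 8.6759)·e^(0.0471·11/12) = 373.7441 × 1.044121 = 390.2341
Value (long) = (F − K)·e^(−rT) = (390.2341 − 424.63) × 0.957744 = -32.9425
Value = -S$32.94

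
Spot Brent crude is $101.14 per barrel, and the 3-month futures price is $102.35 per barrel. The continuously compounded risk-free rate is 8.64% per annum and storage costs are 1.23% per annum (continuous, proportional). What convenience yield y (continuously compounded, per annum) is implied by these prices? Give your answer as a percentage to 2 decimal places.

F = S·e^((r+u−y)T) ⇒ (r+u−y) = ln(F/S)/T
ln(102.35/101.14) = 0.011893; /T ⇒ 0.047572
y = r + u − ln(F/S)/T = 0.0864 + 0.0123 − 0.047572 = 0.051128
y = 5.11%

5.11%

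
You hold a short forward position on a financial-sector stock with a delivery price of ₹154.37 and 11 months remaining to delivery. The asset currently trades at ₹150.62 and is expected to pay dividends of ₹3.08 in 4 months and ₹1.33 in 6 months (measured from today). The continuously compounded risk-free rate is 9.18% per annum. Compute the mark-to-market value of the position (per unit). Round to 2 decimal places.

PV(remaining dividends) I = 3.08·e^(−0.0918·4/12) + 1.33·e^(−0.0918·6/12) = 4.2575
Current forward F = (S − I)·e^(rT) = (150.62 − 4.2575)·e^(0.0918·11/12) = 146.3625 × 1.087792 = 159.2120
Value (long) = (F − K)·e^(−rT) = (159.2120 − 154.37) × 0.919293 = 4.4512
Short position value = −(long value) = -₹4.45

-₹4.45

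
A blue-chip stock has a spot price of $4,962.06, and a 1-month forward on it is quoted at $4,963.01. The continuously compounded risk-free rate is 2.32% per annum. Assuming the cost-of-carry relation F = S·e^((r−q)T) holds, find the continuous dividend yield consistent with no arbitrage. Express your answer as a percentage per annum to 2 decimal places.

From F = S·e^((r−q)T): (r − q) = ln(F/S)/T
ln(4963.01/4962.06) = ln(1.000191) = 0.000191
(r − q) = 0.000191 / (1/12) = 0.002292
q = r − ln(F/S)/T = 0.0232 − 0.002292 = 0.020908
q = 2.09%

2.09%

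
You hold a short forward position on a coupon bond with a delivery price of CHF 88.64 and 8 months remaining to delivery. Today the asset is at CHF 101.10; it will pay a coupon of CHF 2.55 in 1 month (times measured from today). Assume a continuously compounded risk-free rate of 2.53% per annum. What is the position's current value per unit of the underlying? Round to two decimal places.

PV(remaining coupons) I = 2.55·e^(−0.0253·1/12) = 2.5446
Current forward F = (S − I)·e^(rT) = (101.10 − 2.5446)·e^(0.0253·8/12) = 98.5554 × 1.017010 = 100.2318
Value (long) = (F − K)·e^(−rT) = (100.2318 − 88.64) × 0.983275 = 11.3979
Short position value = −(long value) = -CHF 11.40

-CHF 11.40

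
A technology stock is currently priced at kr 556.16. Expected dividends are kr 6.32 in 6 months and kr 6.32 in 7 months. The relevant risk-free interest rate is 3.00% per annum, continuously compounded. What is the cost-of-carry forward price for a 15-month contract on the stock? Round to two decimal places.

kr 564.50

PV(dividends) I = 6.32·e^(−0.0300·6/12) + 6.32·e^(−0.0300·7/12)
I = 6.2259 + 6.2104 = 12.4363
F = (S − I)·e^(rT) = (556.16 − 12.4363) · e^(0.0300·15/12)
= 543.7237 · e^0.037500 = 543.7237 × 1.038212 = kr 564.50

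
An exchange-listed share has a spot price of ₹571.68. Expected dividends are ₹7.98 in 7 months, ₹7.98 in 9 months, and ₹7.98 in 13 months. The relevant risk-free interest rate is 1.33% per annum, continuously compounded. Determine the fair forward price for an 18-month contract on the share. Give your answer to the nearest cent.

PV(dividends) I = 7.98·e^(−0.0133·7/12) + 7.98·e^(−0.0133·9/12) + 7.98·e^(−0.0133·13/12)
I = 7.9183 + 7.9008 + 7.8658 = 23.6849
F = (S − I)·e^(rT) = (571.68 − 23.6849) · e^(0.0133·18/12)
= 547.9951 · e^0.019950 = 547.9951 × 1.020150 = ₹559.04

₹559.04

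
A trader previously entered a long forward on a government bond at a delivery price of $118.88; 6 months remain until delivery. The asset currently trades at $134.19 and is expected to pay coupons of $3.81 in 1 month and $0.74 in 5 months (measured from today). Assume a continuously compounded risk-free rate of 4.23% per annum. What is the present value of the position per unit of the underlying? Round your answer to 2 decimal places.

PV(remaining coupons) I = 3.81·e^(−0.0423·1/12) + 0.74·e^(−0.0423·5/12) = 4.5237
Current forward F = (S − I)·e^(rT) = (134.19 − 4.5237)·e^(0.0423·6/12) = 129.6663 × 1.021375 = 132.4379
Value (long) = (F − K)·e^(−rT) = (132.4379 − 118.88) × 0.979072 = 13.2742
Value = $13.27

$13.27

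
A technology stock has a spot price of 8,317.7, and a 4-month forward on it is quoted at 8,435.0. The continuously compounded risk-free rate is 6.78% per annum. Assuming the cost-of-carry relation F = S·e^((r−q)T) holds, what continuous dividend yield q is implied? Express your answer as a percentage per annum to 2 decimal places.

2.58%

From F = S·e^((r−q)T): (r − q) = ln(F/S)/T
ln(8435.0/8317.7) = ln(1.014102) = 0.014003
(r − q) = 0.014003 / (4/12) = 0.042009
q = r − ln(F/S)/T = 0.0678 − 0.042009 = 0.025791
q = 2.58%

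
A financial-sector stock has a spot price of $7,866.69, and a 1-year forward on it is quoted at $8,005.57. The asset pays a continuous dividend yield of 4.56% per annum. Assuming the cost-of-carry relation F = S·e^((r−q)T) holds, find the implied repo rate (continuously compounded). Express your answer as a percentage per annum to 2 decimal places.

6.31%

From F = S·e^((r−q)T): (r − q) = ln(F/S)/T
ln(8005.57/7866.69) = ln(1.017654) = 0.017500
(r − q) = 0.017500 / (12/12) = 0.017500
r = ln(F/S)/T + q = 0.017500 + 0.0456 = 0.063100
r = 6.31%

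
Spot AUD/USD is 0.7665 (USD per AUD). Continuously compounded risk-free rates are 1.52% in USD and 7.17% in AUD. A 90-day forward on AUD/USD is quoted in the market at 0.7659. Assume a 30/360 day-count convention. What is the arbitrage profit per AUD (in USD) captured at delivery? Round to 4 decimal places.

Fair forward: F* = S·e^(carry·T), with carry = (r_USD − r_AUD) = 0.0152 − 0.0717 = -0.0565
F* = 0.7665 · e^(-0.0565 × 90/360) = 0.7665 · e^-0.014125 = 0.7665 × 0.985974 = 0.7557
Market 0.7659 > fair 0.7557: forward overpriced → cash-and-carry (buy spot, short the forward).
At maturity, profit = |F_mkt − F*| = |0.7659 − 0.7557| = 0.0102 per AUD (in USD)

0.0102 per AUD (in USD)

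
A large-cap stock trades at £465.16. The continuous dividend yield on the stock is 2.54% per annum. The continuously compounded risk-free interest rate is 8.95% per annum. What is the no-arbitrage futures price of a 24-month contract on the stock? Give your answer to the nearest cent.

£528.78

F = S·e^((r − q)T) = 465.16 · e^((0.0895 − 0.0254) × 24/12)
= 465.16 · e^0.128200 = 465.16 × 1.136780
F = £528.78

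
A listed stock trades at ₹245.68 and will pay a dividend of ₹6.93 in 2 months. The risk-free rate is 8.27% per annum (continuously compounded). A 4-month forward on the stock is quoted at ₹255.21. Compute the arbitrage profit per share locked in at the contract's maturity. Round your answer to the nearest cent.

₹9.69 per share

PV(dividends) I = 6.93·e^(−0.0827·2/12) = 6.8351
Fair forward F* = (S − I)·e^(rT) = (245.68 − 6.8351)·e^0.027567 = 238.8449 × 1.027950 = 245.5206
Market ₹255.21 > fair 245.5206: forward overpriced → cash-and-carry (borrow at r, buy the stock and collect the dividends, short the forward).
Profit at T = |F_mkt − F*| = |255.21 − 245.5206| = ₹9.69 per share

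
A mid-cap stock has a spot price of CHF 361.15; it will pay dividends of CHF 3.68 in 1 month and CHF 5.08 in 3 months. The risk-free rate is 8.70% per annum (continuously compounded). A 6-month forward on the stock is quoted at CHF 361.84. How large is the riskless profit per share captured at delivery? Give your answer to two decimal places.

PV(dividends) I = 3.68·e^(−0.0870·1/12) + 5.08·e^(−0.0870·3/12) = 8.6241
Fair forward F* = (S − I)·e^(rT) = (361.15 − 8.6241)·e^0.043500 = 352.5259 × 1.044460 = 368.1992
Market CHF 361.84 < fair 368.1992: forward underpriced → reverse cash-and-carry (short the stock, invest proceeds at r, pay the dividends, go long the forward).
Profit at T = |F_mkt − F*| = |361.84 − 368.1992| = CHF 6.36 per share

CHF 6.36 per share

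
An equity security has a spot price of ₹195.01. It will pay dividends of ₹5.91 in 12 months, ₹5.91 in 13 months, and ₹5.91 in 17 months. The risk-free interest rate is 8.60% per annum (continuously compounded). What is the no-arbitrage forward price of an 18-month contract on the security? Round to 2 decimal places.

₹203.61

PV(dividends) I = 5.91·e^(−0.0860·12/12) + 5.91·e^(−0.0860·13/12) + 5.91·e^(−0.0860·17/12)
I = 5.4230 + 5.3843 + 5.2321 = 16.0394
F = (S − I)·e^(rT) = (195.01 − 16.0394) · e^(0.0860·18/12)
= 178.9706 · e^0.129000 = 178.9706 × 1.137690 = ₹203.61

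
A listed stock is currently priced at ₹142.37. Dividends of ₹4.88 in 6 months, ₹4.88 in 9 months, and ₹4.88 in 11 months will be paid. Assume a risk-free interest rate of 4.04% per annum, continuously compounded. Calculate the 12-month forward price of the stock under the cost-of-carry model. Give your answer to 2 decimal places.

₹133.43

PV(dividends) I = 4.88·e^(−0.0404·6/12) + 4.88·e^(−0.0404·9/12) + 4.88·e^(−0.0404·11/12)
I = 4.7824 + 4.7344 + 4.7026 = 14.2194
F = (S − I)·e^(rT) = (142.37 − 14.2194) · e^(0.0404·12/12)
= 128.1506 · e^0.040400 = 128.1506 × 1.041227 = ₹133.43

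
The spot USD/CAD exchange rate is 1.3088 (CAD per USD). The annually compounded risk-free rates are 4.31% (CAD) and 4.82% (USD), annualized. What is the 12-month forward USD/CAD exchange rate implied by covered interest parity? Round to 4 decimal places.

1.3024

By covered interest parity, F = S · (1+r_CAD)^T / (1+r_USD)^T
= 1.3088 × 1.043100 / 1.048200 = 1.3088 × 0.995135
F = 1.3024 CAD per USD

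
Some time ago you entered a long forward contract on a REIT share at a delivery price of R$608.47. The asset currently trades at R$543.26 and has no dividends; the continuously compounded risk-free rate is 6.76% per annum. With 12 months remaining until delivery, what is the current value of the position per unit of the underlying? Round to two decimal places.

-R$25.44

Current fair forward for the remaining 12 months: F = S·e^(r·T), r = 0.0676
F = 543.26 · e^(0.0676 × 12/12) = 543.26 × 1.069937 = 581.2540
Value of long forward = (F − K)·e^(−rT) = (581.2540 − 608.47) · e^(−0.0676·12/12)
= -27.2160 × 0.934634 = -25.44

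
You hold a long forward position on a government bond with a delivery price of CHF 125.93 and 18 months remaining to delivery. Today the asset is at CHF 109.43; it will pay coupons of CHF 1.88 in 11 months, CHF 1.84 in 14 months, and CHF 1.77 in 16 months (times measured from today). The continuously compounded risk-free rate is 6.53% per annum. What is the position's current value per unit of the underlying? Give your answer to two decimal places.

-CHF 9.85

PV(remaining coupons) I = 1.88·e^(−0.0653·11/12) + 1.84·e^(−0.0653·14/12) + 1.77·e^(−0.0653·16/12) = 5.0982
Current forward F = (S − I)·e^(rT) = (109.43 − 5.0982)·e^(0.0653·18/12) = 104.3318 × 1.102908 = 115.0684
Value (long) = (F − K)·e^(−rT) = (115.0684 − 125.93) × 0.906694 = -9.8481
Value = -CHF 9.85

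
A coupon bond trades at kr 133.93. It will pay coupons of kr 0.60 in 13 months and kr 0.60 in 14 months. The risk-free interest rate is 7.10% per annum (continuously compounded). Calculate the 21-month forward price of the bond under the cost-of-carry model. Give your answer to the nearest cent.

kr 150.39

PV(coupons) I = 0.60·e^(−0.0710·13/12) + 0.60·e^(−0.0710·14/12)
I = 0.5556 + 0.5523 = 1.1079
F = (S − I)·e^(rT) = (133.93 − 1.1079) · e^(0.0710·21/12)
= 132.8221 · e^0.124250 = 132.8221 × 1.132299 = kr 150.39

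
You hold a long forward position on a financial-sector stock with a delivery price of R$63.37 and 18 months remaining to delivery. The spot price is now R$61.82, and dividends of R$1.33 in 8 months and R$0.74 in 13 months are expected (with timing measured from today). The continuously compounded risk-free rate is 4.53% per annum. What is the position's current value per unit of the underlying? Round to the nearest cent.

R$0.62

PV(remaining dividends) I = 1.33·e^(−0.0453·8/12) + 0.74·e^(−0.0453·13/12) = 1.9950
Current forward F = (S − I)·e^(rT) = (61.82 − 1.9950)·e^(0.0453·18/12) = 59.8250 × 1.070312 = 64.0314
Value (long) = (F − K)·e^(−rT) = (64.0314 − 63.37) × 0.934307 = 0.6180
Value = R$0.62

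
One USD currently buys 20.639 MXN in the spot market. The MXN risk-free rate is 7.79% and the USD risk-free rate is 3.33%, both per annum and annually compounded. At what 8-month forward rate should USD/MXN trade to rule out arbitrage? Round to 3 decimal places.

By covered interest parity, F = S · (1+r_MXN)^T / (1+r_USD)^T
= 20.639 × 1.051281 / 1.022079 = 20.639 × 1.028571
F = 21.229 MXN per USD

21.229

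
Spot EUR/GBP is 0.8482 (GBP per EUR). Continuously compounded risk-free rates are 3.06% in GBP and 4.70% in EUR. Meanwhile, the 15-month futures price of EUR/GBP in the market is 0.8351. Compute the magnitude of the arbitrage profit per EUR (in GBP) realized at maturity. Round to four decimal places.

Fair futures: F* = S·e^(carry·T), with carry = (r_GBP − r_EUR) = 0.0306 − 0.0470 = -0.0164
F* = 0.8482 · e^(-0.0164 × 15/12) = 0.8482 · e^-0.020500 = 0.8482 × 0.979709 = 0.8310
Market 0.8351 > fair 0.8310: forward overpriced → cash-and-carry (buy spot, short the forward).
At maturity, profit = |F_mkt − F*| = |0.8351 − 0.8310| = 0.0041 per EUR (in GBP)

0.0041 per EUR (in GBP)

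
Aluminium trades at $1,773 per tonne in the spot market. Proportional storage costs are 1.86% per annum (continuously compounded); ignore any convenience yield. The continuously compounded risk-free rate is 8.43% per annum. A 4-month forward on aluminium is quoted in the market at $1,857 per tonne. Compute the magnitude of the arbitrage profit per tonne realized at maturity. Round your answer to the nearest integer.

Fair forward: F* = S·e^(carry·T), with carry = (r + u) = 0.0843 + 0.0186 = 0.1029
F* = 1773 · e^(0.1029 × 4/12) = 1773 · e^0.034300 = 1773 × 1.034895 = $1834.8688
Market $1857 > fair $1834.8688: forward overpriced → cash-and-carry (buy spot, short the forward).
At maturity, profit = |F_mkt − F*| = |1857 − 1834.8688| = $22 per tonne

$22 per tonne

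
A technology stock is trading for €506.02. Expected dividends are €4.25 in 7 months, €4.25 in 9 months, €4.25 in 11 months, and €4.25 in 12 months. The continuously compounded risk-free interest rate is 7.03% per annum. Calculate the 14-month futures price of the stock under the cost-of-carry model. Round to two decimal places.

€531.84

PV(dividends) I = 4.25·e^(−0.0703·7/12) + 4.25·e^(−0.0703·9/12) + 4.25·e^(−0.0703·11/12) + 4.25·e^(−0.0703·12/12)
I = 4.0792 + 4.0317 + 3.9848 + 3.9615 = 16.0572
F = (S − I)·e^(rT) = (506.02 − 16.0572) · e^(0.0703·14/12)
= 489.9628 · e^0.082017 = 489.9628 × 1.085474 = €531.84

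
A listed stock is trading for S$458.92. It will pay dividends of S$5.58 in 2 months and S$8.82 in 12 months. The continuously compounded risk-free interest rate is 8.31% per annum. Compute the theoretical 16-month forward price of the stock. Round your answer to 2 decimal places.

PV(dividends) I = 5.58·e^(−0.0831·2/12) + 8.82·e^(−0.0831·12/12)
I = 5.5032 + 8.1167 = 13.6199
F = (S − I)·e^(rT) = (458.92 − 13.6199) · e^(0.0831·16/12)
= 445.3001 · e^0.110800 = 445.3001 × 1.117171 = S$497.48

S$497.48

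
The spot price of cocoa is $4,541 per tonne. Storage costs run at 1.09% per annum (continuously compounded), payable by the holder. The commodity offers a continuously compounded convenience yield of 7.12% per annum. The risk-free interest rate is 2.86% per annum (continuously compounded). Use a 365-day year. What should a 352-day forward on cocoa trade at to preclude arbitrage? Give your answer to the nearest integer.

Net carry = r + u − y = 0.0286 + 0.0109 − 0.0712 = -0.0317
F = S·e^((r+u−y)T) = 4541 · e^(-0.0317 × 352/365) = 4541 · e^-0.030571
= 4541 × 0.969892 = $4,404 per tonne

$4,404 per tonne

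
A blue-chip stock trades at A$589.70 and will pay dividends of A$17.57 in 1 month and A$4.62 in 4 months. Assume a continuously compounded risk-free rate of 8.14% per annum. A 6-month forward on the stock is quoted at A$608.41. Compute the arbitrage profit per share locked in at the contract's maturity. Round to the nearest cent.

PV(dividends) I = 17.57·e^(−0.0814·1/12) + 4.62·e^(−0.0814·4/12) = 21.9475
Fair forward F* = (S − I)·e^(rT) = (589.70 − 21.9475)·e^0.040700 = 567.7525 × 1.041540 = 591.3369
Market A$608.41 > fair 591.3369: forward overpriced → cash-and-carry (borrow at r, buy the stock and collect the dividends, short the forward).
Profit at T = |F_mkt − F*| = |608.41 − 591.3369| = A$17.07 per share

A$17.07 per share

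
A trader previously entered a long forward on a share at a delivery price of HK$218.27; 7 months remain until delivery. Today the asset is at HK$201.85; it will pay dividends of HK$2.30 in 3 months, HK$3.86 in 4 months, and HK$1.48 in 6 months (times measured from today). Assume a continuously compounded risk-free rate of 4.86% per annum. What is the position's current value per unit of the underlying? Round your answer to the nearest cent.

PV(remaining dividends) I = 2.30·e^(−0.0486·3/12) + 3.86·e^(−0.0486·4/12) + 1.48·e^(−0.0486·6/12) = 7.5147
Current forward F = (S − I)·e^(rT) = (201.85 − 7.5147)·e^(0.0486·7/12) = 194.3353 × 1.028756 = 199.9236
Value (long) = (F − K)·e^(−rT) = (199.9236 − 218.27) × 0.972048 = -17.8336
Value = -HK$17.83

-HK$17.83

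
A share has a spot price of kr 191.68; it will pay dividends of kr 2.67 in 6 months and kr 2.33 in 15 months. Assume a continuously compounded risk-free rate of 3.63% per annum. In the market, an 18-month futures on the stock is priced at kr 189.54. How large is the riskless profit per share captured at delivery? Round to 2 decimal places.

PV(dividends) I = 2.67·e^(−0.0363·6/12) + 2.33·e^(−0.0363·15/12) = 4.8486
Fair futures F* = (S − I)·e^(rT) = (191.68 − 4.8486)·e^0.054450 = 186.8314 × 1.055960 = 197.2865
Market kr 189.54 < fair 197.2865: forward underpriced → reverse cash-and-carry (short the stock, invest proceeds at r, pay the dividends, go long the forward).
Profit at T = |F_mkt − F*| = |189.54 − 197.2865| = kr 7.75 per share

kr 7.75 per share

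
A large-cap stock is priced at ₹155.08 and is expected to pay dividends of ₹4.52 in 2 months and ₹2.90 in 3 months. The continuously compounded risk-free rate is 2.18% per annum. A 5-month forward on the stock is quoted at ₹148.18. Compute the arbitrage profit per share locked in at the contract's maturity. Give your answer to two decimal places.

₹0.86 per share

PV(dividends) I = 4.52·e^(−0.0218·2/12) + 2.90·e^(−0.0218·3/12) = 7.3878
Fair forward F* = (S − I)·e^(rT) = (155.08 − 7.3878)·e^0.009083 = 147.6922 × 1.009124 = 149.0397
Market ₹148.18 < fair 149.0397: forward underpriced → reverse cash-and-carry (short the stock, invest proceeds at r, pay the dividends, go long the forward).
Profit at T = |F_mkt − F*| = |148.18 − 149.0397| = ₹0.86 per share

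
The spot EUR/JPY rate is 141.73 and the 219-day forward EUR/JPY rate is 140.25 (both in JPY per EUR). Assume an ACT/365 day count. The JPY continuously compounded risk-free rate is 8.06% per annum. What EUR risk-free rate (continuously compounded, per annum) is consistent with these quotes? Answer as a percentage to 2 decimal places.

9.81%

F = S·e^((r_JPY − r_EUR)T) ⇒ r_EUR = r_JPY − ln(F/S)/T
ln(140.25/141.73) = -0.010497; /(219/365) = -0.017495
r_EUR = 0.0806 + 0.017495 = 0.098095
r_EUR = 9.81%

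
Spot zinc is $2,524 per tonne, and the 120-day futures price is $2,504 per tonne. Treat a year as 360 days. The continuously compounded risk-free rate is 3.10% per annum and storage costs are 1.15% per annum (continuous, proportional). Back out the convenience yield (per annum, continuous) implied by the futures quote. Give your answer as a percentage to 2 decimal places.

F = S·e^((r+u−y)T) ⇒ (r+u−y) = ln(F/S)/T
ln(2504/2524) = -0.007955; /T ⇒ -0.023865
y = r + u − ln(F/S)/T = 0.0310 + 0.0115 + 0.023865 = 0.066365
y = 6.64%

6.64%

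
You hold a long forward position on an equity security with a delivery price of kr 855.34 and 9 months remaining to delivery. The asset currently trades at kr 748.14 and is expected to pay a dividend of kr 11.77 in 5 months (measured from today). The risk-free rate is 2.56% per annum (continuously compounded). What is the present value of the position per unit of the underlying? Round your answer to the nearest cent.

-kr 102.58

PV(remaining dividends) I = 11.77·e^(−0.0256·5/12) = 11.6451
Current forward F = (S − I)·e^(rT) = (748.14 − 11.6451)·e^(0.0256·9/12) = 736.4949 × 1.019386 = 750.7726
Value (long) = (F − K)·e^(−rT) = (750.7726 − 855.34) × 0.980983 = -102.5788
Value = -kr 102.58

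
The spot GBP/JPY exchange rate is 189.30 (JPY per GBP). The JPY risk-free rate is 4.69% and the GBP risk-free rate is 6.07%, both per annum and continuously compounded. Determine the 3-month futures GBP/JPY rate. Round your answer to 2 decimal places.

188.65

F = S·e^((r_JPY − r_GBP)T) = 189.30 · e^((0.0469 − 0.0607) × 3/12)
= 189.30 · e^-0.003450 = 189.30 × 0.996556
F = 188.65 JPY per GBP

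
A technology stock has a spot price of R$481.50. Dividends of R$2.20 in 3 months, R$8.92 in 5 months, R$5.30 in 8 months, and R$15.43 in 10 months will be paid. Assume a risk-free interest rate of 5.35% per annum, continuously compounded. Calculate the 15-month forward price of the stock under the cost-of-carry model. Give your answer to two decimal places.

R$481.91

PV(dividends) I = 2.20·e^(−0.0535·3/12) + 8.92·e^(−0.0535·5/12) + 5.30·e^(−0.0535·8/12) + 15.43·e^(−0.0535·10/12)
I = 2.1708 + 8.7234 + 5.1143 + 14.7572 = 30.7657
F = (S − I)·e^(rT) = (481.50 − 30.7657) · e^(0.0535·15/12)
= 450.7343 · e^0.066875 = 450.7343 × 1.069162 = R$481.91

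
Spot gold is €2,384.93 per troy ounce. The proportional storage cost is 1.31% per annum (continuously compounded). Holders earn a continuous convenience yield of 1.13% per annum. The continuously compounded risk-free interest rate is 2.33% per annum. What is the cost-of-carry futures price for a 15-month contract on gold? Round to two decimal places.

€2,460.94 per troy ounce

Net carry = r + u − y = 0.0233 + 0.0131 − 0.0113 = 0.0251
F = S·e^((r+u−y)T) = 2384.93 · e^(0.0251 × 15/12) = 2384.93 · e^0.03137500
= 2384.93 × 1.03187238 = €2,460.94 per troy ounce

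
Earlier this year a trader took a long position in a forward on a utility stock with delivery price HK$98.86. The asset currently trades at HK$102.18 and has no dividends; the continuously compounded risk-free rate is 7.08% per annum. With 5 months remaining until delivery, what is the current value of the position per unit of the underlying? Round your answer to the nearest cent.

Current fair forward for the remaining 5 months: F = S·e^(r·T), r = 0.0708
F = 102.18 · e^(0.0708 × 5/12) = 102.18 × 1.029939 = 105.2392
Value of long forward = (F − K)·e^(−rT) = (105.2392 − 98.86) · e^(−0.0708·5/12)
= 6.3792 × 0.970931 = 6.19

HK$6.19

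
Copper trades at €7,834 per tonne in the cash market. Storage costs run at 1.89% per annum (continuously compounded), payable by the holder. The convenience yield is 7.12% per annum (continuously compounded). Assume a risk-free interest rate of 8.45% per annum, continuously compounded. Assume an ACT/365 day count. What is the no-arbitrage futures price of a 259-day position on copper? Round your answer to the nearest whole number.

€8,015 per tonne

Net carry = r + u − y = 0.0845 + 0.0189 − 0.0712 = 0.0322
F = S·e^((r+u−y)T) = 7834 · e^(0.0322 × 259/365) = 7834 · e^0.022849
= 7834 × 1.023112 = €8,015 per tonne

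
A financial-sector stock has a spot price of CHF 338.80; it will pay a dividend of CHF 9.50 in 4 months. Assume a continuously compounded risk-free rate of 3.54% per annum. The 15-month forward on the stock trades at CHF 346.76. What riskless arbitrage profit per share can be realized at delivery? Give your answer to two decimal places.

CHF 2.44 per share

PV(dividends) I = 9.50·e^(−0.0354·4/12) = 9.3886
Fair forward F* = (S − I)·e^(rT) = (338.80 − 9.3886)·e^0.044250 = 329.4114 × 1.045244 = 344.3153
Market CHF 346.76 > fair 344.3153: forward overpriced → cash-and-carry (borrow at r, buy the stock and collect the dividends, short the forward).
Profit at T = |F_mkt − F*| = |346.76 − 344.3153| = CHF 2.44 per share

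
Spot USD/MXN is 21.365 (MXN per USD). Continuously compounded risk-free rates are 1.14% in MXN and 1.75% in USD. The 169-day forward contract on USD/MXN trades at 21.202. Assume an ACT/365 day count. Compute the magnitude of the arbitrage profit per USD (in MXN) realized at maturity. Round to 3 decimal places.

Fair forward: F* = S·e^(carry·T), with carry = (r_MXN − r_USD) = 0.0114 − 0.0175 = -0.0061
F* = 21.365 · e^(-0.0061 × 169/365) = 21.365 · e^-0.002824 = 21.365 × 0.997180 = 21.3048
Market 21.202 < fair 21.3048: forward underpriced → reverse cash-and-carry (short spot, go long the forward).
At maturity, profit = |F_mkt − F*| = |21.202 − 21.3048| = 0.103 per USD (in MXN)

0.103 per USD (in MXN)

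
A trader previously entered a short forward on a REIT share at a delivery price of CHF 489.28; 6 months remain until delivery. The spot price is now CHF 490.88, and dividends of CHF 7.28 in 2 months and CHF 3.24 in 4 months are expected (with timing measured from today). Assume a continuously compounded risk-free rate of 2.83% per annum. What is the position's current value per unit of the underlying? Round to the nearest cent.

CHF 1.98

PV(remaining dividends) I = 7.28·e^(−0.0283·2/12) + 3.24·e^(−0.0283·4/12) = 10.4553
Current forward F = (S − I)·e^(rT) = (490.88 − 10.4553)·e^(0.0283·6/12) = 480.4247 × 1.014251 = 487.2712
Value (long) = (F − K)·e^(−rT) = (487.2712 − 489.28) × 0.985950 = -1.9806
Short position value = −(long value) = CHF 1.98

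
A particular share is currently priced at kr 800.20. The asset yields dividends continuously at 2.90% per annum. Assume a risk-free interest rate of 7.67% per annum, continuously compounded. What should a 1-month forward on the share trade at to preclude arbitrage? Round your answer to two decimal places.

F = S·e^((r − q)T) = 800.20 · e^((0.0767 − 0.0290) × 1/12)
= 800.20 · e^0.003975 = 800.20 × 1.003983
F = kr 803.39

kr 803.39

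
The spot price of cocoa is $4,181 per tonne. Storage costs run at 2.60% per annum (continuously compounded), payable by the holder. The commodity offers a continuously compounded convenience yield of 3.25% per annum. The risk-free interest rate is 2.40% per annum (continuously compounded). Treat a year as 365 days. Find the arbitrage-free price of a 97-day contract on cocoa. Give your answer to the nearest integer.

$4,200 per tonne

Net carry = r + u − y = 0.0240 + 0.0260 − 0.0325 = 0.0175
F = S·e^((r+u−y)T) = 4181 · e^(0.0175 × 97/365) = 4181 · e^0.004651
= 4181 × 1.004662 = $4,200 per tonne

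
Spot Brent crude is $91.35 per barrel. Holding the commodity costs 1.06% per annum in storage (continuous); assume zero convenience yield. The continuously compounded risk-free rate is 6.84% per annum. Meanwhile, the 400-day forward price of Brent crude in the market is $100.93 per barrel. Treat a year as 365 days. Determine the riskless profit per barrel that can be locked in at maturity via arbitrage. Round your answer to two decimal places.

Fair forward: F* = S·e^(carry·T), with carry = (r + u) = 0.0684 + 0.0106 = 0.0790
F* = 91.35 · e^(0.0790 × 400/365) = 91.35 · e^0.086575 = 91.35 × 1.090433 = $99.6111
Market $100.93 > fair $99.6111: forward overpriced → cash-and-carry (buy spot, short the forward).
At maturity, profit = |F_mkt − F*| = |100.93 − 99.6111| = $1.32 per barrel

$1.32 per barrel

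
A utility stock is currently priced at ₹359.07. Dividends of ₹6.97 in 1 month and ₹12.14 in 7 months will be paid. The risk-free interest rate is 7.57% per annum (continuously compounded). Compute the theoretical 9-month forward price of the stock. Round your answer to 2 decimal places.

PV(dividends) I = 6.97·e^(−0.0757·1/12) + 12.14·e^(−0.0757·7/12)
I = 6.9262 + 11.6156 = 18.5418
F = (S − I)·e^(rT) = (359.07 − 18.5418) · e^(0.0757·9/12)
= 340.5282 · e^0.056775 = 340.5282 × 1.058418 = ₹360.42

₹360.42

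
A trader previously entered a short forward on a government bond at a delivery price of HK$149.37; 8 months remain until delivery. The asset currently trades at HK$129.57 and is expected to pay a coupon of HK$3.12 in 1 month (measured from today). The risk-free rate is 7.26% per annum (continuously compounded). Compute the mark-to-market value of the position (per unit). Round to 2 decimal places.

PV(remaining coupons) I = 3.12·e^(−0.0726·1/12) = 3.1012
Current forward F = (S − I)·e^(rT) = (129.57 − 3.1012)·e^(0.0726·8/12) = 126.4688 × 1.049590 = 132.7404
Value (long) = (F − K)·e^(−rT) = (132.7404 − 149.37) × 0.952753 = -15.8439
Short position value = −(long value) = HK$15.84

HK$15.84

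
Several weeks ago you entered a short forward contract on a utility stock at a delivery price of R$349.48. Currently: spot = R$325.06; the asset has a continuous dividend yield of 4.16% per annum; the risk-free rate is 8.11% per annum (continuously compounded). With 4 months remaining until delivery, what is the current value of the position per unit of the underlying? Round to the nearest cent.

Current fair forward for the remaining 4 months: F = S·e^((r − q)·T), (r − q) = 0.0811 − 0.0416 = 0.0395
F = 325.06 · e^(0.0395 × 4/12) = 325.06 × 1.013254 = 329.3683
Value of long forward = (F − K)·e^(−rT) = (329.3683 − 349.48) · e^(−0.0811·4/12)
= -20.1117 × 0.973329 = -19.58
Short position value = −(long value) = R$19.58

R$19.58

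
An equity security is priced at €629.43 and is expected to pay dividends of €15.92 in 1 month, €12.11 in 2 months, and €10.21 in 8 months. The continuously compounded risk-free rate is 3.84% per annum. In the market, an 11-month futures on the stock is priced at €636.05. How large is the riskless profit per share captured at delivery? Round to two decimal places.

PV(dividends) I = 15.92·e^(−0.0384·1/12) + 12.11·e^(−0.0384·2/12) + 10.21·e^(−0.0384·8/12) = 37.8538
Fair futures F* = (S − I)·e^(rT) = (629.43 − 37.8538)·e^0.035200 = 591.5762 × 1.035827 = 612.7706
Market €636.05 > fair 612.7706: forward overpriced → cash-and-carry (borrow at r, buy the stock and collect the dividends, short the forward).
Profit at T = |F_mkt − F*| = |636.05 − 612.7706| = €23.28 per share

€23.28 per share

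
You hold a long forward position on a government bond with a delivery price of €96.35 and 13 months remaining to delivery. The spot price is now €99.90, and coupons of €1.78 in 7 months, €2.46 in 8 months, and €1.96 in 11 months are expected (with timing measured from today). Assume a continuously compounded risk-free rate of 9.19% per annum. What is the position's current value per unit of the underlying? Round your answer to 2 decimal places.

PV(remaining coupons) I = 1.78·e^(−0.0919·7/12) + 2.46·e^(−0.0919·8/12) + 1.96·e^(−0.0919·11/12) = 5.8025
Current forward F = (S − I)·e^(rT) = (99.90 − 5.8025)·e^(0.0919·13/12) = 94.0975 × 1.104683 = 103.9479
Value (long) = (F − K)·e^(−rT) = (103.9479 − 96.35) × 0.905237 = 6.8779
Value = €6.88

€6.88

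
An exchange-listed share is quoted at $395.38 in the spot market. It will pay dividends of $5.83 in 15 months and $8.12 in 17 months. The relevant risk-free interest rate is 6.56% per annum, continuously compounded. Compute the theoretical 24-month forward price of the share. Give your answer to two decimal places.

$436.25

PV(dividends) I = 5.83·e^(−0.0656·15/12) + 8.12·e^(−0.0656·17/12)
I = 5.3710 + 7.3994 = 12.7704
F = (S − I)·e^(rT) = (395.38 − 12.7704) · e^(0.0656·24/12)
= 382.6096 · e^0.131200 = 382.6096 × 1.140196 = $436.25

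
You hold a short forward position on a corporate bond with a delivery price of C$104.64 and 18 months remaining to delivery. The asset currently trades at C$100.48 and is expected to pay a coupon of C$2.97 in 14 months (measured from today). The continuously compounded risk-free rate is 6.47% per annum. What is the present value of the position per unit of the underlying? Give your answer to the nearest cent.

-C$2.76

PV(remaining coupons) I = 2.97·e^(−0.0647·14/12) = 2.7541
Current forward F = (S − I)·e^(rT) = (100.48 − 2.7541)·e^(0.0647·18/12) = 97.7259 × 1.101915 = 107.6856
Value (long) = (F − K)·e^(−rT) = (107.6856 − 104.64) × 0.907511 = 2.7639
Short position value = −(long value) = -C$2.76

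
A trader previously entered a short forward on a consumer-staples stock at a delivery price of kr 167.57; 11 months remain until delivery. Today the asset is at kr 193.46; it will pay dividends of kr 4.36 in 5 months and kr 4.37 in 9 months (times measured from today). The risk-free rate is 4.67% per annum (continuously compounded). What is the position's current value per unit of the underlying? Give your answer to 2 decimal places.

-kr 24.42

PV(remaining dividends) I = 4.36·e^(−0.0467·5/12) + 4.37·e^(−0.0467·9/12) = 8.4956
Current forward F = (S − I)·e^(rT) = (193.46 − 8.4956)·e^(0.0467·11/12) = 184.9644 × 1.043738 = 193.0544
Value (long) = (F − K)·e^(−rT) = (193.0544 − 167.57) × 0.958095 = 24.4165
Short position value = −(long value) = -kr 24.42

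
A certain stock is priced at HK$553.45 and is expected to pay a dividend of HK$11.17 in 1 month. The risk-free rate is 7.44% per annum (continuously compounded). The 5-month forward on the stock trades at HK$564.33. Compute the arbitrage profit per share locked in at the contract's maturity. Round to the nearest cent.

PV(dividends) I = 11.17·e^(−0.0744·1/12) = 11.1010
Fair forward F* = (S − I)·e^(rT) = (553.45 − 11.1010)·e^0.031000 = 542.3490 × 1.031486 = 559.4254
Market HK$564.33 > fair 559.4254: forward overpriced → cash-and-carry (borrow at r, buy the stock and collect the dividends, short the forward).
Profit at T = |F_mkt − F*| = |564.33 − 559.4254| = HK$4.90 per share

HK$4.90 per share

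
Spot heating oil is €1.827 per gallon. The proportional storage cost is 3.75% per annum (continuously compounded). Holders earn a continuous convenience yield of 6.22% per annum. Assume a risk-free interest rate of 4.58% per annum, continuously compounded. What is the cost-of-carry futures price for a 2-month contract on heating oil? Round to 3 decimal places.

Net carry = r + u − y = 0.0458 + 0.0375 − 0.0622 = 0.0211
F = S·e^((r+u−y)T) = 1.827 · e^(0.0211 × 2/12) = 1.827 · e^0.003517
= 1.827 × 1.003523 = €1.833 per gallon

€1.833 per gallon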